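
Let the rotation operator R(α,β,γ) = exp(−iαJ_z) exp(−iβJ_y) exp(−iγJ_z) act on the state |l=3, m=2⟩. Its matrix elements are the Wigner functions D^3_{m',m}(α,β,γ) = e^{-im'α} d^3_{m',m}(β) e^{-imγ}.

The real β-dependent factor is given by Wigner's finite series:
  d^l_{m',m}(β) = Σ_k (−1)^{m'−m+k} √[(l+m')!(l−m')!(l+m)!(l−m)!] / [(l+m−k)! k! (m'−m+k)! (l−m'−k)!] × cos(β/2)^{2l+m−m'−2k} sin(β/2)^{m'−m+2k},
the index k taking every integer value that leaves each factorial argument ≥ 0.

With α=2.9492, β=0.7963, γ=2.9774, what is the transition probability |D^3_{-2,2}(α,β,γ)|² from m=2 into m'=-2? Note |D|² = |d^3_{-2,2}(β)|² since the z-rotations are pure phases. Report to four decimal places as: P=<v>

P=0.0086

Split into d^3_{-2,2}(β=0.7963) × two z-phases.
c=cos(0.7963/2)=0.921780, s=sin(0.7963/2)=0.387714; N=√[1·120·120·1]=120.000000
k∈{4,5} keeps every argument non-negative
  k=4: (−1)^0·120.0000/(24)·0.9218^2·0.3877^4 = +0.096000
  k=5: (−1)^1·120.0000/(120)·0.9218^0·0.3877^6 = -0.003397
d^3_{-2,2}(0.7963) = +0.096000 -0.003397 = +0.092603
|D^3_{-2,2}|² = |d^3_{-2,2}(β)|² = (+0.092603)² = 0.008575 (the z-rotation phases have unit modulus)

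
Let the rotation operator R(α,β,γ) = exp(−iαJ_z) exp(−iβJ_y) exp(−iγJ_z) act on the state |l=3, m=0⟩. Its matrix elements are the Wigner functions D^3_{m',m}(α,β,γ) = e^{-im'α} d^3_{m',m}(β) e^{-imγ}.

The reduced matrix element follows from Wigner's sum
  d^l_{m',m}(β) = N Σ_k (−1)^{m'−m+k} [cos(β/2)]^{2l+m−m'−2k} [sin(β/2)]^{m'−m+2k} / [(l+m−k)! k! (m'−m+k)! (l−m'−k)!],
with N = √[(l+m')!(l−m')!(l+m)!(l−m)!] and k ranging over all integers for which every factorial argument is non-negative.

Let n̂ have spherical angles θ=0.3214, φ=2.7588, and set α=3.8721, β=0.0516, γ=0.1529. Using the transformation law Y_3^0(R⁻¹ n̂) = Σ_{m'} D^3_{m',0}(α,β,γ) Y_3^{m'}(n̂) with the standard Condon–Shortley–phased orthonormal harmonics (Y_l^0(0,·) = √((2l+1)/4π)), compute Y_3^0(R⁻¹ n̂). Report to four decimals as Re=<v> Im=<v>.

Need the full column D^3_{m',0} for m'=−3..3 at α=3.8721, β=0.0516, γ=0.1529.
cos(β/2)=0.999667, sin(β/2)=0.025797
d^3_{-3,0}: single k=3 term ⇒ +0.000077;  D = +0.000045-0.000062i
d^3_{-2,0}: k∈[2..3] ⇒ +0.003640 -0.000002 = +0.003638;  D = +0.000399+0.003616i
d^3_{-1,0}: k∈[1..3] ⇒ +0.089215 -0.000178 +0.000000 = +0.089037;  D = -0.066318-0.059410i
d^3_{0,0}: k∈[0..3] ⇒ +0.998005 -0.005981 +0.000004 -0.000000 = +0.992027;  D = +0.992027+0.000000i
d^3_{1,0}: k∈[0..2] ⇒ -0.089215 +0.000178 -0.000000 = -0.089037;  D = +0.066318-0.059410i
d^3_{2,0}: k∈[0..1] ⇒ +0.003640 -0.000002 = +0.003638;  D = +0.000399-0.003616i
d^3_{3,0}: single k=0 term ⇒ -0.000077;  D = -0.000045-0.000062i
Y_3^{m'}(θ=0.3214,φ=2.7588) and Σ D·Y over m':
  (+0.0000-0.0001i)·(-0.0054-0.0120i)  (+0.0004+0.0036i)·(+0.0698+0.0671i)  (-0.0663-0.0594i)·(-0.3316-0.1335i)  (+0.9920+0.0000i)·(+0.5315+0.0000i)  (+0.0663-0.0594i)·(+0.3316-0.1335i)  (+0.0004-0.0036i)·(+0.0698-0.0671i)  (-0.0000-0.0001i)·(+0.0054-0.0120i)
Y_3^0(R⁻¹ n̂) = +0.554919-0.000000i

Re=0.5549 Im=0.0000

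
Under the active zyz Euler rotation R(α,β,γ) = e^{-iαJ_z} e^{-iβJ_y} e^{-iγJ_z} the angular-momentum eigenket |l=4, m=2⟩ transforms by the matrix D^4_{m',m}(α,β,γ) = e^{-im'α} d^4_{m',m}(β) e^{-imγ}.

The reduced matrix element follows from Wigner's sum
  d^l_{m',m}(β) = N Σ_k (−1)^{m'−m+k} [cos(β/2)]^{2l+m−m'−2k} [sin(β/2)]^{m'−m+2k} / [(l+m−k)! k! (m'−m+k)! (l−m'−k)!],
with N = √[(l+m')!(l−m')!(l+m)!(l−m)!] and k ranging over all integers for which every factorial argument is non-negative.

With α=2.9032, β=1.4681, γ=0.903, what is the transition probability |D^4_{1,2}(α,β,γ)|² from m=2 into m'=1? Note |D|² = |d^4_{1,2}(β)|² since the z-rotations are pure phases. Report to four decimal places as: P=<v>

D^4_{1,2}(2.9032,1.4681,0.903) = e^{-i·1·2.9032}·d^4_{1,2}(1.4681)·e^{-i·2·0.903}. Compute d first:
c=cos(1.4681/2)=0.742467, s=sin(1.4681/2)=0.669882; N=√[120·6·720·2]=1018.233765
The bounds max(0,m−m')=1 and min(l+m,l−m')=3 give 3 terms
  k=1: (−1)^0·1018.2338/(240)·0.7425^7·0.6699^1 = +0.353490
  k=2: (−1)^1·1018.2338/(48)·0.7425^5·0.6699^3 = -1.438761
  k=3: (−1)^2·1018.2338/(72)·0.7425^3·0.6699^5 = +0.780799
d^4_{1,2}(1.4681) = +0.353490 -1.438761 +0.780799 = -0.304472
|D^4_{1,2}|² = |d^4_{1,2}(β)|² = (-0.304472)² = 0.092703 (the z-rotation phases have unit modulus)

P=0.0927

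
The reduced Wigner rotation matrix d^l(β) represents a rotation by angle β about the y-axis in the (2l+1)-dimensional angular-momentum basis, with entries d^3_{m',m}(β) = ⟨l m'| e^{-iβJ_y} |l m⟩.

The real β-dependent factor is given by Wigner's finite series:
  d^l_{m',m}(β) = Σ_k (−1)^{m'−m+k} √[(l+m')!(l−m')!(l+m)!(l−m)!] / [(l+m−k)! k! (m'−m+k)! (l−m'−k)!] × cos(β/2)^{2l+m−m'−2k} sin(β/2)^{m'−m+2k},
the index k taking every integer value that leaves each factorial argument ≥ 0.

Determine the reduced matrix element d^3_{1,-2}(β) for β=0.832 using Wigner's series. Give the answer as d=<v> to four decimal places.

d=-0.2883

d^3_{1,-2}(β=0.832) via Wigner's sum:
Half-angle: c=0.914713, s=0.404105. N=√(24·2·1·120)=75.894664
k: max(0,(-2)−(1))=0 … min(3+(-2),3−(1))=1
  k=0: (−1)^3·75.8947/(12)·0.9147^3·0.4041^3 = -0.319423
  k=1: (−1)^4·75.8947/(24)·0.9147^1·0.4041^5 = +0.031171
d^3_{1,-2}(0.832) = -0.319423 +0.031171 = -0.288252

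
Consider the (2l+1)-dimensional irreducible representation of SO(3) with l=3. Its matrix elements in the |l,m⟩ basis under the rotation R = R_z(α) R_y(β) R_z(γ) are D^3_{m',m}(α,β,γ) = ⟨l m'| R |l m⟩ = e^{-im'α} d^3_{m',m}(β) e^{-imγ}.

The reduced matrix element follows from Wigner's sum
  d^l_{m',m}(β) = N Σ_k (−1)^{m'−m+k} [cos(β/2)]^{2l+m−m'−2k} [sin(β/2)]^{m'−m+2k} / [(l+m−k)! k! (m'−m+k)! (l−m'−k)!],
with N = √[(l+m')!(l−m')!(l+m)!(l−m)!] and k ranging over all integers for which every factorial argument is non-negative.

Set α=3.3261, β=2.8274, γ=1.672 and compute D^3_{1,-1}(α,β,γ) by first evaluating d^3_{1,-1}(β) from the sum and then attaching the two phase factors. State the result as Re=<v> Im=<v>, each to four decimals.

D^3_{1,-1}(3.3261,2.8274,1.672) = e^{-i·1·3.3261}·d^3_{1,-1}(2.8274)·e^{-i·-1·1.672}. Compute d first:
With c≡cos(β/2)=0.156451 and s≡sin(β/2)=0.987686, N=[24·2·2·24]^{1/2}=48.000000
Admissible k: 0..2 (factorial args all ≥0)
  k=0: (−1)^2·48.0000/(8)·0.1565^4·0.9877^2 = +0.003507
  k=1: (−1)^3·48.0000/(6)·0.1565^2·0.9877^4 = -0.186347
  k=2: (−1)^4·48.0000/(48)·0.1565^0·0.9877^6 = +0.928352
d^3_{1,-1}(2.8274) = +0.003507 -0.186347 +0.928352 = +0.745512
D = (-0.983027+0.183462i)·(+0.745512)·(-0.101031+0.994883i) = -0.062032-0.742927i

Re=-0.0620 Im=-0.7429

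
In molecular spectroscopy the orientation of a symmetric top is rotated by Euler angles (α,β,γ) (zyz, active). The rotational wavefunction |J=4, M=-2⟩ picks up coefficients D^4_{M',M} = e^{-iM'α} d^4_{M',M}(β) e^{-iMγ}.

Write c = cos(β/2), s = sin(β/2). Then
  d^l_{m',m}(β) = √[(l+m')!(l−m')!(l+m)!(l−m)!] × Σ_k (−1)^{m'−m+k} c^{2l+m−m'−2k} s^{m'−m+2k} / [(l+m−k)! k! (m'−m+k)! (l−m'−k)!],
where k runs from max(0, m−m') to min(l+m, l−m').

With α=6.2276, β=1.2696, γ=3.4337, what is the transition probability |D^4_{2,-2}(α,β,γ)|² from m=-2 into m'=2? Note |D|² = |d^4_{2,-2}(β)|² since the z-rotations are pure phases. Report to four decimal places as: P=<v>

D^4_{2,-2}(6.2276,1.2696,3.4337) = e^{-i·2·6.2276}·d^4_{2,-2}(1.2696)·e^{-i·-2·3.4337}. Compute d first:
Half-angle: c=0.805190, s=0.593016. N=√(720·2·2·720)=1440.000000
k∈{0,1,2} keeps every argument non-negative
  k=0: (−1)^4·1440.0000/(96)·0.8052^4·0.5930^4 = +0.779745
  k=1: (−1)^5·1440.0000/(120)·0.8052^2·0.5930^6 = -0.338360
  k=2: (−1)^6·1440.0000/(1440)·0.8052^0·0.5930^8 = +0.015294
d^4_{2,-2}(1.2696) = +0.779745 -0.338360 +0.015294 = +0.456679
|D^4_{2,-2}|² = |d^4_{2,-2}(β)|² = (+0.456679)² = 0.208556 (the z-rotation phases have unit modulus)

P=0.2086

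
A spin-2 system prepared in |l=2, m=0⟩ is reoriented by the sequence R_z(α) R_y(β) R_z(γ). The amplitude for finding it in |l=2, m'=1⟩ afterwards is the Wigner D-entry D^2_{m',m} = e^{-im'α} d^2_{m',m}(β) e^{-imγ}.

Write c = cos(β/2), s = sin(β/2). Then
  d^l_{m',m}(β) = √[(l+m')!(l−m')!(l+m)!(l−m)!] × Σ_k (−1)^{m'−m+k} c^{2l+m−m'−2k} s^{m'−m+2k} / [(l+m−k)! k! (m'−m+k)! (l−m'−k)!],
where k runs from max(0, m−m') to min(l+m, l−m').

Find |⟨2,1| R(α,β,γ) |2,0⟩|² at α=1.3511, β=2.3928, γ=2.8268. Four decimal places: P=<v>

P=0.3730

First d^2_{1,0}(β=2.3928), then the phase factors e^{-i(1)α} and e^{-i(0)γ}:
Half-angle: c=0.365711, s=0.930729. N=√(6·1·2·2)=4.898979
k: max(0,(0)−(1))=0 … min(2+(0),2−(1))=1
  k=0: (−1)^1·4.8990/(2)·0.3657^3·0.9307^1 = -0.111509
  k=1: (−1)^2·4.8990/(2)·0.3657^1·0.9307^3 = +0.722242
d^2_{1,0}(2.3928) = -0.111509 +0.722242 = +0.610732
|D^2_{1,0}|² = |d^2_{1,0}(β)|² = (+0.610732)² = 0.372994 (the z-rotation phases have unit modulus)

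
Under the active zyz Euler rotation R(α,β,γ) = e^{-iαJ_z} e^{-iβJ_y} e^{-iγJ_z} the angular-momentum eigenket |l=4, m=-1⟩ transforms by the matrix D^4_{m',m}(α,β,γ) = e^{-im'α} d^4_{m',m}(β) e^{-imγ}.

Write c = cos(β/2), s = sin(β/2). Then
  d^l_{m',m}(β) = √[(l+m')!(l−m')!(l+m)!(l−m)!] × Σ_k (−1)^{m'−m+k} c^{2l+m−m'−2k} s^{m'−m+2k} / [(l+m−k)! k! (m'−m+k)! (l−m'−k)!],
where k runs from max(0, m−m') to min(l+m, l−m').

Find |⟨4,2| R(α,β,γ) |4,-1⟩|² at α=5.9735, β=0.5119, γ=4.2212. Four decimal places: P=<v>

P=0.0305

D^4_{2,-1}(5.9735,0.5119,4.2212) = e^{-i·2·5.9735}·d^4_{2,-1}(0.5119)·e^{-i·-1·4.2212}. Compute d first:
c=cos(0.5119/2)=0.967423, s=sin(0.5119/2)=0.253165; N=√[720·2·6·120]=1018.233765
k: max(0,(-1)−(2))=0 … min(4+(-1),4−(2))=2
  k=0: (−1)^3·1018.2338/(72)·0.9674^5·0.2532^3 = -0.194449
  k=1: (−1)^4·1018.2338/(48)·0.9674^3·0.2532^5 = +0.019974
  k=2: (−1)^5·1018.2338/(240)·0.9674^1·0.2532^7 = -0.000274
d^4_{2,-1}(0.5119) = -0.194449 +0.019974 -0.000274 = -0.174749
|D^4_{2,-1}|² = |d^4_{2,-1}(β)|² = (-0.174749)² = 0.030537 (the z-rotation phases have unit modulus)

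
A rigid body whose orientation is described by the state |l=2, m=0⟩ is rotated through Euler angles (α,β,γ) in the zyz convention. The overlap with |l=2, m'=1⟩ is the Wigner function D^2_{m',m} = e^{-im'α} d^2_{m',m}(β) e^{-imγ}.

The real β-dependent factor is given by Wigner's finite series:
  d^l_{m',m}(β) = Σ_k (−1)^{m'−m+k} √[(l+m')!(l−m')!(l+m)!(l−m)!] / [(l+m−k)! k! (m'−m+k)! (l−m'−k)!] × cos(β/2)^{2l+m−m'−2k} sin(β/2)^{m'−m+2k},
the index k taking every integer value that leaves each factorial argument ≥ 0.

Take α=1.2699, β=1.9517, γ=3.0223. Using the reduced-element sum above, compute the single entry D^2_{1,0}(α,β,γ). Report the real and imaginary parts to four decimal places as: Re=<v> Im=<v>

Re=0.1253 Im=-0.4037

First d^2_{1,0}(β=1.9517), then the phase factors e^{-i(1)α} and e^{-i(0)γ}:
With c≡cos(β/2)=0.560464 and s≡sin(β/2)=0.828179, N=[6·1·2·2]^{1/2}=4.898979
k∈{0,1} keeps every argument non-negative
  k=0: (−1)^1·4.8990/(2)·0.5605^3·0.8282^1 = -0.357144
  k=1: (−1)^2·4.8990/(2)·0.5605^1·0.8282^3 = +0.779822
d^2_{1,0}(1.9517) = -0.357144 +0.779822 = +0.422678
Attach z-rotation phases: D = e^{-i(1)(1.2699)}·(+0.422678)·e^{-i(0)(3.0223)} = +0.125272-0.403688i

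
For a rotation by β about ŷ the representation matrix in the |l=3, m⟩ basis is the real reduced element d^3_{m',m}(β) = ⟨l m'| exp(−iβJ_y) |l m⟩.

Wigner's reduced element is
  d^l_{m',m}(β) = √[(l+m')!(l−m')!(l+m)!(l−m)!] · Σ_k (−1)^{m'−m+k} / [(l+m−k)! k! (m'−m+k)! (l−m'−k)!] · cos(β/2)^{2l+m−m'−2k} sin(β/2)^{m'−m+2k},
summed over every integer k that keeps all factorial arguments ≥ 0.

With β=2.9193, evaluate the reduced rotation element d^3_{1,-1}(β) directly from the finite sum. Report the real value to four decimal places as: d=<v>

d=0.8684

d^3_{1,-1}(β=2.9193) via Wigner's sum:
c=cos(2.9193/2)=0.110918, s=sin(2.9193/2)=0.993830; N=√[24·2·2·24]=48.000000
k: max(0,(-1)−(1))=0 … min(3+(-1),3−(1))=2
  k=0: (−1)^2·48.0000/(8)·0.1109^4·0.9938^2 = +0.000897
  k=1: (−1)^3·48.0000/(6)·0.1109^2·0.9938^4 = -0.096015
  k=2: (−1)^4·48.0000/(48)·0.1109^0·0.9938^6 = +0.963544
d^3_{1,-1}(2.9193) = +0.000897 -0.096015 +0.963544 = +0.868426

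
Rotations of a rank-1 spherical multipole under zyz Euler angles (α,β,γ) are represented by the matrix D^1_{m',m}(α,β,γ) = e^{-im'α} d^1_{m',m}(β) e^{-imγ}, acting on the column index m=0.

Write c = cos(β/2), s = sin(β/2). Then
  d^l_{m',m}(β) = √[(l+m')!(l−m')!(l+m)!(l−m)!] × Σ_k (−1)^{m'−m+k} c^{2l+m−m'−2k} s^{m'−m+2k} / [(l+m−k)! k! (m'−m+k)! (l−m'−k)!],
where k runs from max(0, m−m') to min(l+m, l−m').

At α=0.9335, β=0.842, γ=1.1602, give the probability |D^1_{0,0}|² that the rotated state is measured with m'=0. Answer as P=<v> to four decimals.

P=0.4435

Split into d^1_{0,0}(β=0.842) × two z-phases.
c=cos(0.842/2)=0.912681, s=sin(0.842/2)=0.408673; N=√[1·1·1·1]=1.000000
k∈{0,1} keeps every argument non-negative
  k=0: (−1)^0·1.0000/(1)·0.9127^2·0.4087^0 = +0.832986
  k=1: (−1)^1·1.0000/(1)·0.9127^0·0.4087^2 = -0.167014
d^1_{0,0}(0.842) = +0.832986 -0.167014 = +0.665972
|D^1_{0,0}|² = |d^1_{0,0}(β)|² = (+0.665972)² = 0.443519 (the z-rotation phases have unit modulus)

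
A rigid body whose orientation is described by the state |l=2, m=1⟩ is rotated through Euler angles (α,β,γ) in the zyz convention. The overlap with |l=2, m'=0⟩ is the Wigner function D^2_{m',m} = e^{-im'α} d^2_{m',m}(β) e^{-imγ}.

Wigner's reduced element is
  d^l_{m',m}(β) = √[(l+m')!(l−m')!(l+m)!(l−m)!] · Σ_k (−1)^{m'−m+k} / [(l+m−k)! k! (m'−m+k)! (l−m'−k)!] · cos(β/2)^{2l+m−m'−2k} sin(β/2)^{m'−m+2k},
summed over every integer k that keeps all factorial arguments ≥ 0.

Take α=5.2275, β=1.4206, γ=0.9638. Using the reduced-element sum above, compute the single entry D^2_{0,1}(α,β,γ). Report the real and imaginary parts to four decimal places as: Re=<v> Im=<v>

Re=0.1034 Im=-0.1488

D^2_{0,1}(5.2275,1.4206,0.9638) = e^{-i·0·5.2275}·d^2_{0,1}(1.4206)·e^{-i·1·0.9638}. Compute d first:
With c≡cos(β/2)=0.758166 and s≡sin(β/2)=0.652061, N=[2·2·6·1]^{1/2}=4.898979
k∈{1,2} keeps every argument non-negative
  k=1: (−1)^0·4.8990/(2)·0.7582^3·0.6521^1 = +0.696077
  k=2: (−1)^1·4.8990/(2)·0.7582^1·0.6521^3 = -0.514879
d^2_{0,1}(1.4206) = +0.696077 -0.514879 = +0.181198
Phases: e^{-i·(0)·5.2275}=+1.000000+0.000000i, e^{-i·(1)·0.9638}=+0.570403-0.821365i ⇒ D=+0.103356-0.148830i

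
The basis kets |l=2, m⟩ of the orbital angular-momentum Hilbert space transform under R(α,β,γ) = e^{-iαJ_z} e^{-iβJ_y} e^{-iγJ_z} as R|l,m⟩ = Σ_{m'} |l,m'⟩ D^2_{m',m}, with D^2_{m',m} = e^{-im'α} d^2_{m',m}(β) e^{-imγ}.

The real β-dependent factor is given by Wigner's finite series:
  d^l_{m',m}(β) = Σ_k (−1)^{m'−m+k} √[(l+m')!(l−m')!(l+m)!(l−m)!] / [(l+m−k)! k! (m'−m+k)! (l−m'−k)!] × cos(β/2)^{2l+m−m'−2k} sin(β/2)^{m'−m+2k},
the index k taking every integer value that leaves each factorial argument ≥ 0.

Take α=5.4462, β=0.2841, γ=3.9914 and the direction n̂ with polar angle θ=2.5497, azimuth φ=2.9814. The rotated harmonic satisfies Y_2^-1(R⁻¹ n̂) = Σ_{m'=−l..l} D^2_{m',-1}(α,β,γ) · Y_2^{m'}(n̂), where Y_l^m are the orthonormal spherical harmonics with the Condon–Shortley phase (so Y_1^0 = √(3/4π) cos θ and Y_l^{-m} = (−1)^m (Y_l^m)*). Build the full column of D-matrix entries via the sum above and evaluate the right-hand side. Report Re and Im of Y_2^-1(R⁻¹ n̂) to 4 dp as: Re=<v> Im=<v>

Re=-0.2729 Im=0.0651

Need the full column D^2_{m',-1} for m'=−2..2 at α=5.4462, β=0.2841, γ=3.9914.
cos(β/2)=0.989928, sin(β/2)=0.141573
d^2_{-2,-1}: single k=1 term ⇒ +0.274676;  D = -0.186552+0.201606i
d^2_{-1,-1}: k∈[0..1] ⇒ +0.960316 -0.058923 = +0.901393;  D = -0.901319-0.011557i
d^2_{0,-1}: k∈[0..1] ⇒ -0.336408 +0.006880 = -0.329527;  D = +0.217530+0.247525i
d^2_{1,-1}: k∈[0..1] ⇒ +0.058923 -0.000402 = +0.058522;  D = +0.006773-0.058128i
d^2_{2,-1}: single k=0 term ⇒ -0.005618;  D = -0.004579+0.003254i
Y_2^{m'}(θ=2.5497,φ=2.9814) and Σ D·Y over m':
  (-0.1866+0.2016i)·(+0.1141+0.0379i)  (-0.9013-0.0116i)·(+0.3531+0.0571i)  (+0.2175+0.2475i)·(+0.3362+0.0000i)  (+0.0068-0.0581i)·(-0.3531+0.0571i)  (-0.0046+0.0033i)·(+0.1141-0.0379i)
Y_2^-1(R⁻¹ n̂) = -0.272874+0.065124i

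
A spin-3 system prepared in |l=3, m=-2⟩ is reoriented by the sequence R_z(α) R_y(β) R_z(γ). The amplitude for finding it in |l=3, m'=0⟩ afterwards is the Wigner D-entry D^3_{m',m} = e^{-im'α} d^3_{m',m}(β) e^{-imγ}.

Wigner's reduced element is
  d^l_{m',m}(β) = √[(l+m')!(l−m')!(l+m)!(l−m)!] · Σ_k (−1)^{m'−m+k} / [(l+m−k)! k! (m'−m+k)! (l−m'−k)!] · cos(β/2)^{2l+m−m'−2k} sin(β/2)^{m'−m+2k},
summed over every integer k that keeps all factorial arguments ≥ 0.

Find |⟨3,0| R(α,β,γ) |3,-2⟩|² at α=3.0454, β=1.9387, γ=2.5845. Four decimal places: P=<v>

P=0.1839

D^3_{0,-2}(3.0454,1.9387,2.5845) = e^{-i·0·3.0454}·d^3_{0,-2}(1.9387)·e^{-i·-2·2.5845}. Compute d first:
With c≡cos(β/2)=0.565836 and s≡sin(β/2)=0.824518, N=[6·6·1·120]^{1/2}=65.726707
k∈{0,1} keeps every argument non-negative
  k=0: (−1)^2·65.7267/(12)·0.5658^4·0.8245^2 = +0.381700
  k=1: (−1)^3·65.7267/(12)·0.5658^2·0.8245^4 = -0.810479
d^3_{0,-2}(1.9387) = +0.381700 -0.810479 = -0.428779
|D^3_{0,-2}|² = |d^3_{0,-2}(β)|² = (-0.428779)² = 0.183852 (the z-rotation phases have unit modulus)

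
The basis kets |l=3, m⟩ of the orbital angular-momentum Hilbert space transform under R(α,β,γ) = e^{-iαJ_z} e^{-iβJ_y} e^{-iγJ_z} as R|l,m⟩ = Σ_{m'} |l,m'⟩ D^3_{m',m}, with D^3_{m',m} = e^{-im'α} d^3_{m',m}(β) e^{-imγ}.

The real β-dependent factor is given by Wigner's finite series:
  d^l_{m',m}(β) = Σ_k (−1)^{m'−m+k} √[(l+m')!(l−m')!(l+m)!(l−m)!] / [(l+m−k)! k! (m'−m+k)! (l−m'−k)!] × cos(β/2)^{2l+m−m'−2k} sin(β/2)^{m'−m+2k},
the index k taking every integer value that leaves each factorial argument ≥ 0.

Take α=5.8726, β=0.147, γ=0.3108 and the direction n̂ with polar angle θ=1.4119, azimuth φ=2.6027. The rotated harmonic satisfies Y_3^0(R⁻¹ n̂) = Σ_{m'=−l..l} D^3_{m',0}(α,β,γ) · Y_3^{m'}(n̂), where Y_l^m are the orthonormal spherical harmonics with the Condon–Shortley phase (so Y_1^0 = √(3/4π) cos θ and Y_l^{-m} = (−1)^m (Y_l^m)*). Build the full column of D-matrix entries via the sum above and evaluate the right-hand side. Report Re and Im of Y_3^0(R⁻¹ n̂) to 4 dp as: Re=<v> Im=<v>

Need the full column D^3_{m',0} for m'=−3..3 at α=5.8726, β=0.147, γ=0.3108.
cos(β/2)=0.997300, sin(β/2)=0.073434
d^3_{-3,0}: single k=3 term ⇒ +0.001757;  D = +0.000584-0.001657i
d^3_{-2,0}: k∈[2..3] ⇒ +0.029218 -0.000158 = +0.029060;  D = +0.019800-0.021270i
d^3_{-1,0}: k∈[1..3] ⇒ +0.250967 -0.004082 +0.000007 = +0.246892;  D = +0.226372-0.098546i
d^3_{0,0}: k∈[0..3] ⇒ +0.983909 -0.048011 +0.000260 -0.000000 = +0.936159;  D = +0.936159+0.000000i
d^3_{1,0}: k∈[0..2] ⇒ -0.250967 +0.004082 -0.000007 = -0.246892;  D = -0.226372-0.098546i
d^3_{2,0}: k∈[0..1] ⇒ +0.029218 -0.000158 = +0.029060;  D = +0.019800+0.021270i
d^3_{3,0}: single k=0 term ⇒ -0.001757;  D = -0.000584-0.001657i
Y_3^{m'}(θ=1.4119,φ=2.6027) and Σ D·Y over m':
  (+0.0006-0.0017i)·(+0.0184-0.4012i)  (+0.0198-0.0213i)·(+0.0746+0.1389i)  (+0.2264-0.0985i)·(+0.2396+0.1433i)  (+0.9362+0.0000i)·(-0.1697+0.0000i)  (-0.2264-0.0985i)·(-0.2396+0.1433i)  (+0.0198+0.0213i)·(+0.0746-0.1389i)  (-0.0006-0.0017i)·(-0.0184-0.4012i)
Y_3^0(R⁻¹ n̂) = -0.014645+0.000000i

Re=-0.0146 Im=0.0000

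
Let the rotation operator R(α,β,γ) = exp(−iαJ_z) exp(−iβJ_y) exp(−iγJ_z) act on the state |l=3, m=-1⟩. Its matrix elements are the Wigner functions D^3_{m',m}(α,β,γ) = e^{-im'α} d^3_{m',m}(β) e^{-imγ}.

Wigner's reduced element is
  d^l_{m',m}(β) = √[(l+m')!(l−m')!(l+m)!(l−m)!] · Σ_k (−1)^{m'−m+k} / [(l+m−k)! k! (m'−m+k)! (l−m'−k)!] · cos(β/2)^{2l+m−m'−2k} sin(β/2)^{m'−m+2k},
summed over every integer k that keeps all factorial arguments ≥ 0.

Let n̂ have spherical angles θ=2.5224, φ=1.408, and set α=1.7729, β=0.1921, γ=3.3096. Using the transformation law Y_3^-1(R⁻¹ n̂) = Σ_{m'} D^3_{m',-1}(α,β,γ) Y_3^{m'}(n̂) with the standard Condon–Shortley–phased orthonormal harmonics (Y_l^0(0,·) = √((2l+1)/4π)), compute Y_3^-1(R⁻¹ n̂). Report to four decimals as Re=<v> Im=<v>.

Need the full column D^3_{m',-1} for m'=−3..3 at α=1.7729, β=0.1921, γ=3.3096.
cos(β/2)=0.995391, sin(β/2)=0.095902
d^3_{-3,-1}: single k=2 term ⇒ +0.034969;  D = -0.024451+0.024999i
d^3_{-2,-1}: k∈[1..2] ⇒ +0.296345 -0.005502 = +0.290843;  D = +0.244513+0.157490i
d^3_{-1,-1}: k∈[0..2] ⇒ +0.972661 -0.072231 +0.000503 = +0.900933;  D = +0.325885-0.839928i
d^3_{0,-1}: k∈[0..2] ⇒ -0.324630 +0.009040 -0.000028 = -0.315617;  D = +0.311173+0.052777i
d^3_{1,-1}: k∈[0..2] ⇒ +0.054173 -0.000670 +0.000001 = +0.053503;  D = +0.001824+0.053472i
d^3_{2,-1}: k∈[0..1] ⇒ -0.005502 +0.000026 = -0.005476;  D = -0.005324+0.001281i
d^3_{3,-1}: single k=0 term ⇒ +0.000325;  D = -0.000138-0.000294i
Y_3^{m'}(θ=2.5224,φ=1.408) and Σ D·Y over m':
  (-0.0245+0.0250i)·(-0.0383+0.0720i)  (+0.2445+0.1575i)·(+0.2656+0.0897i)  (+0.3259-0.8399i)·(+0.0704-0.4286i)  (+0.3112+0.0528i)·(-0.0960+0.0000i)  (+0.0018+0.0535i)·(-0.0704-0.4286i)  (-0.0053+0.0013i)·(+0.2656-0.0897i)  (-0.0001-0.0003i)·(+0.0383+0.0720i)
Y_3^-1(R⁻¹ n̂) = -0.295471-0.146591i

Re=-0.2955 Im=-0.1466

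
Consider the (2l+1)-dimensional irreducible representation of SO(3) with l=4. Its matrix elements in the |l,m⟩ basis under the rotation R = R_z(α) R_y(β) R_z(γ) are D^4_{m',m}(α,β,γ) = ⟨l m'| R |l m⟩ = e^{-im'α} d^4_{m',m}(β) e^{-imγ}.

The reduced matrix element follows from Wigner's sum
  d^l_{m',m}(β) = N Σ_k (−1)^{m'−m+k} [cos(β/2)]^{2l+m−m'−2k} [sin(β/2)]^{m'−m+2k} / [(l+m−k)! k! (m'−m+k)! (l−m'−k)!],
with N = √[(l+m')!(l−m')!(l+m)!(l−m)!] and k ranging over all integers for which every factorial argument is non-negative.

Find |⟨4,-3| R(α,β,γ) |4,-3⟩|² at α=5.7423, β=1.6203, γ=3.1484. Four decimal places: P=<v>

P=0.1178

First d^4_{-3,-3}(β=1.6203), then the phase factors e^{-i(-3)α} and e^{-i(-3)γ}:
With c≡cos(β/2)=0.689390 and s≡sin(β/2)=0.724391, N=[1·5040·1·5040]^{1/2}=5040.000000
k∈{0,1} keeps every argument non-negative
  k=0: (−1)^0·5040.0000/(5040)·0.6894^8·0.7244^0 = +0.051017
  k=1: (−1)^1·5040.0000/(720)·0.6894^6·0.7244^2 = -0.394305
d^4_{-3,-3}(1.6203) = +0.051017 -0.394305 = -0.343288
|D^4_{-3,-3}|² = |d^4_{-3,-3}(β)|² = (-0.343288)² = 0.117847 (the z-rotation phases have unit modulus)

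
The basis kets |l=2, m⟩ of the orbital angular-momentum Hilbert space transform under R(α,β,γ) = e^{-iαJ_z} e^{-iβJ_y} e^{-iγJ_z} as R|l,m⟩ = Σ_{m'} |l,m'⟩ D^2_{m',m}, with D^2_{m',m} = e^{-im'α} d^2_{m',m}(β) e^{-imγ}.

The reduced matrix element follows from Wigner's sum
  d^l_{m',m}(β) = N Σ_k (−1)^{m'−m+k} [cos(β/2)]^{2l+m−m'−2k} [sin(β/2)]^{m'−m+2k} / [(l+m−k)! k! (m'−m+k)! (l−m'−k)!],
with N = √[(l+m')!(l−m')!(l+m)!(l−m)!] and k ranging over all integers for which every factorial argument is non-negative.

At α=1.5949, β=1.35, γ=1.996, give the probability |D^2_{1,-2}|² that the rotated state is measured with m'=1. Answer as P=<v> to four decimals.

Split into d^2_{1,-2}(β=1.35) × two z-phases.
Half-angle: c=0.780707, s=0.624897. N=√(6·1·1·24)=12.000000
k: max(0,(-2)−(1))=0 … min(2+(-2),2−(1))=0
  k=0: (−1)^3·12.0000/(6)·0.7807^1·0.6249^3 = -0.381017
d^2_{1,-2}(1.35) = -0.381017
|D^2_{1,-2}|² = |d^2_{1,-2}(β)|² = (-0.381017)² = 0.145174 (the z-rotation phases have unit modulus)

P=0.1452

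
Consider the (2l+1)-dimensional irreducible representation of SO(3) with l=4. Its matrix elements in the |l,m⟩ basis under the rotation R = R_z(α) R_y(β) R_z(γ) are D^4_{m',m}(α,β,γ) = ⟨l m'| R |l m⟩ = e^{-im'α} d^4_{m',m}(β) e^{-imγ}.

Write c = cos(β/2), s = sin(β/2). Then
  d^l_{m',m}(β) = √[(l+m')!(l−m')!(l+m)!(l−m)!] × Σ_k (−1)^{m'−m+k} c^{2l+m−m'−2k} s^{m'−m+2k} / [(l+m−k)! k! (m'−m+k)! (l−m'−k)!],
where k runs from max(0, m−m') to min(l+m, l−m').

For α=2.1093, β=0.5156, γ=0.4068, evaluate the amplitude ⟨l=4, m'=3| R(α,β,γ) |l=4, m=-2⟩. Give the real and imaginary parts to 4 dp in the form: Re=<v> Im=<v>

Re=-0.0077 Im=-0.0074

First d^4_{3,-2}(β=0.5156), then the phase factors e^{-i(3)α} and e^{-i(-2)γ}:
With c≡cos(β/2)=0.966953 and s≡sin(β/2)=0.254954, N=[5040·1·2·720]^{1/2}=2693.993318
Admissible k: 0..1 (factorial args all ≥0)
  k=0: (−1)^5·2693.9933/(240)·0.9670^3·0.2550^5 = -0.010932
  k=1: (−1)^6·2693.9933/(720)·0.9670^1·0.2550^7 = +0.000253
d^4_{3,-2}(0.5156) = -0.010932 +0.000253 = -0.010679
Attach z-rotation phases: D = e^{-i(3)(2.1093)}·(-0.010679)·e^{-i(-2)(0.4068)} = -0.007675-0.007425i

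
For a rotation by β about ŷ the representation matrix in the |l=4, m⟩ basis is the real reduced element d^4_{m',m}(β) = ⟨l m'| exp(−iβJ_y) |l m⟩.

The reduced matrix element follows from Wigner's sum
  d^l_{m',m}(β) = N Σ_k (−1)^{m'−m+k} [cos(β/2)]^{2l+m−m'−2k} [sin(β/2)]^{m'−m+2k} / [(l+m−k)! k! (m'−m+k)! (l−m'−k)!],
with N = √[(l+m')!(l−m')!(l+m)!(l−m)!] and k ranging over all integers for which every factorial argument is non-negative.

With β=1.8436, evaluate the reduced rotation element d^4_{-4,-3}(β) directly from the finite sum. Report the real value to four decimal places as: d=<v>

d=0.0664

d^4_{-4,-3}(β=1.8436) via Wigner's sum:
With c≡cos(β/2)=0.604387 and s≡sin(β/2)=0.796691, N=[1·40320·1·5040]^{1/2}=14255.272709
Admissible k: 1..1 (factorial args all ≥0)
  k=1: (−1)^0·14255.2727/(5040)·0.6044^7·0.7967^1 = +0.066381
d^4_{-4,-3}(1.8436) = +0.066381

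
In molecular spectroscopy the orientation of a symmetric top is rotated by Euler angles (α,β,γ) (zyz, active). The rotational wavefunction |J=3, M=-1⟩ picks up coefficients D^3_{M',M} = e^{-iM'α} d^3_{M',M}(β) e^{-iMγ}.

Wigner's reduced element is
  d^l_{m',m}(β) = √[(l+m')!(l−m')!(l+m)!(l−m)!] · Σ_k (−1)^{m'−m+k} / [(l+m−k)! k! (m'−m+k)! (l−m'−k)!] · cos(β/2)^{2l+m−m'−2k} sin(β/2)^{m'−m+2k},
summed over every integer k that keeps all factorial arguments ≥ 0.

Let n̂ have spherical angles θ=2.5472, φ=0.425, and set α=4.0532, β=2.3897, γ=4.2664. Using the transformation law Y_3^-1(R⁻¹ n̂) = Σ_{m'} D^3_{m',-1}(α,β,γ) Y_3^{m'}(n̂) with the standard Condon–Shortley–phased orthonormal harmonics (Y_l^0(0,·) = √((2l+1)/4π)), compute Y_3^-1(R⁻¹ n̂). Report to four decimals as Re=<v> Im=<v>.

Need the full column D^3_{m',-1} for m'=−3..3 at α=4.0532, β=2.3897, γ=4.2664.
cos(β/2)=0.367153, sin(β/2)=0.930161
d^3_{-3,-1}: single k=2 term ⇒ +0.060890;  D = -0.045857-0.040060i
d^3_{-2,-1}: k∈[1..2] ⇒ +0.019624 -0.251910 = -0.232285;  D = -0.227947+0.044683i
d^3_{-1,-1}: k∈[0..2] ⇒ +0.002450 -0.125775 +0.605448 = +0.482123;  D = -0.216461+0.430798i
d^3_{0,-1}: k∈[0..2] ⇒ -0.021497 +0.413930 -0.885579 = -0.493146;  D = +0.212719+0.444909i
d^3_{1,-1}: k∈[0..2] ⇒ +0.094331 -0.807264 +0.647661 = -0.065272;  D = -0.063794-0.013811i
d^3_{2,-1}: k∈[0..1] ⇒ -0.251910 +0.808419 = +0.556510;  D = -0.426213+0.357835i
d^3_{3,-1}: single k=0 term ⇒ +0.390815;  D = -0.015323-0.390515i
Y_3^{m'}(θ=2.5472,φ=0.425) and Σ D·Y over m':
  (-0.0459-0.0401i)·(+0.0214-0.0701i)  (-0.2279+0.0447i)·(-0.1752+0.1995i)  (-0.2165+0.4308i)·(+0.4010-0.1815i)  (+0.2127+0.4449i)·(-0.1336+0.0000i)  (-0.0638-0.0138i)·(-0.4010-0.1815i)  (-0.4262+0.3578i)·(-0.1752-0.1995i)  (-0.0153-0.3905i)·(-0.0214-0.0701i)
Y_3^-1(R⁻¹ n̂) = +0.132326+0.150511i

Re=0.1323 Im=0.1505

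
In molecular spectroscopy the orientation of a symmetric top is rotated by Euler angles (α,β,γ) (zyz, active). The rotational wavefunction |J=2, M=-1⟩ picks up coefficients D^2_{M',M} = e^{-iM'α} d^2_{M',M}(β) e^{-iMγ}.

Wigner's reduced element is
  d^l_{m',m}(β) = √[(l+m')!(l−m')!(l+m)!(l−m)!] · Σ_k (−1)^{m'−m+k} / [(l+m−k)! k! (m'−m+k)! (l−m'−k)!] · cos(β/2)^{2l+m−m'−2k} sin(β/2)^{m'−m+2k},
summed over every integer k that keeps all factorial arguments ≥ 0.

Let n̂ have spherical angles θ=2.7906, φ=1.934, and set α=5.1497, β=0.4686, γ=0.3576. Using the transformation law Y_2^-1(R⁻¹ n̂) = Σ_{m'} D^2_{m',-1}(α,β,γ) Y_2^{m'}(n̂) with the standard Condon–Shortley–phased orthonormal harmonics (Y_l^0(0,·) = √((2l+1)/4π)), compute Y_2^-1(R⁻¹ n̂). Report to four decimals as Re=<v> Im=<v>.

Re=-0.0917 Im=-0.0134

Need the full column D^2_{m',-1} for m'=−2..2 at α=5.1497, β=0.4686, γ=0.3576.
cos(β/2)=0.972677, sin(β/2)=0.232162
d^2_{-2,-1}: single k=1 term ⇒ +0.427295;  D = -0.141923-0.403037i
d^2_{-1,-1}: k∈[0..1] ⇒ +0.895107 -0.152982 = +0.742124;  D = +0.529729-0.519745i
d^2_{0,-1}: k∈[0..1] ⇒ -0.523327 +0.029814 = -0.493513;  D = -0.462293-0.172743i
d^2_{1,-1}: k∈[0..1] ⇒ +0.152982 -0.002905 = +0.150077;  D = +0.011950+0.149601i
d^2_{2,-1}: single k=0 term ⇒ -0.024343;  D = +0.021161-0.012033i
Y_2^{m'}(θ=2.7906,φ=1.934) and Σ D·Y over m':
  (-0.1419-0.4030i)·(-0.0341+0.0303i)  (+0.5297-0.5197i)·(+0.0886+0.2332i)  (-0.4623-0.1727i)·(+0.5189+0.0000i)  (+0.0120+0.1496i)·(-0.0886+0.2332i)  (+0.0212-0.0120i)·(-0.0341-0.0303i)
Y_2^-1(R⁻¹ n̂) = -0.091729-0.013435i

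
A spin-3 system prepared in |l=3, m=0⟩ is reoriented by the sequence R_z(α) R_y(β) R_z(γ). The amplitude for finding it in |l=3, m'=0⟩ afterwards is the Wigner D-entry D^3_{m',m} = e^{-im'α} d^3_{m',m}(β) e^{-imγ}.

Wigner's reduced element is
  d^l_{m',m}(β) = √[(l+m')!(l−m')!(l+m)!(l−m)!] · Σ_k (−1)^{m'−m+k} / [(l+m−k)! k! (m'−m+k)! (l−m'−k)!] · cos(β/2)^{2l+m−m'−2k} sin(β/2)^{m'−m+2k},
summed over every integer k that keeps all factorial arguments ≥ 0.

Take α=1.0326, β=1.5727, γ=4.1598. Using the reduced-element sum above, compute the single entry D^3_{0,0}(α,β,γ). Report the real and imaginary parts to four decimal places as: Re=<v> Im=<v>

Re=0.0029 Im=0.0000

First d^3_{0,0}(β=1.5727), then the phase factors e^{-i(0)α} and e^{-i(0)γ}:
Half-angle: c=0.706433, s=0.707780. N=√(6·6·6·6)=36.000000
Admissible k: 0..3 (factorial args all ≥0)
  k=0: (−1)^0·36.0000/(36)·0.7064^6·0.7078^0 = +0.124287
  k=1: (−1)^1·36.0000/(4)·0.7064^4·0.7078^2 = -1.122854
  k=2: (−1)^2·36.0000/(4)·0.7064^2·0.7078^4 = +1.127138
  k=3: (−1)^3·36.0000/(36)·0.7064^0·0.7078^6 = -0.125715
d^3_{0,0}(1.5727) = +0.124287 -1.122854 +1.127138 -0.125715 = +0.002855
Attach z-rotation phases: D = e^{-i(0)(1.0326)}·(+0.002855)·e^{-i(0)(4.1598)} = +0.002855+0.000000i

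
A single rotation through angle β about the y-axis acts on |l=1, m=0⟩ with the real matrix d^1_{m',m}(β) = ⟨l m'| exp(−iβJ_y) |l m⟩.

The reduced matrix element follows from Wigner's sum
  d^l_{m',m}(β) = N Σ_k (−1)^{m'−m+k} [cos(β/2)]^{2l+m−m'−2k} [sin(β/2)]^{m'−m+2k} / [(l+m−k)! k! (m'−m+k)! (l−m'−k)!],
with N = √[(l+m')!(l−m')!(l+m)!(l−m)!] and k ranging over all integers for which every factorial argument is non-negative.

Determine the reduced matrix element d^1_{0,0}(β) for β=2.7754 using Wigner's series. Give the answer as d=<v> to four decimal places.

d^1_{0,0}(β=2.7754) via Wigner's sum:
c=cos(2.7754/2)=0.182075, s=sin(2.7754/2)=0.983285; N=√[1·1·1·1]=1.000000
k∈{0,1} keeps every argument non-negative
  k=0: (−1)^0·1.0000/(1)·0.1821^2·0.9833^0 = +0.033151
  k=1: (−1)^1·1.0000/(1)·0.1821^0·0.9833^2 = -0.966849
d^1_{0,0}(2.7754) = +0.033151 -0.966849 = -0.933697

d=-0.9337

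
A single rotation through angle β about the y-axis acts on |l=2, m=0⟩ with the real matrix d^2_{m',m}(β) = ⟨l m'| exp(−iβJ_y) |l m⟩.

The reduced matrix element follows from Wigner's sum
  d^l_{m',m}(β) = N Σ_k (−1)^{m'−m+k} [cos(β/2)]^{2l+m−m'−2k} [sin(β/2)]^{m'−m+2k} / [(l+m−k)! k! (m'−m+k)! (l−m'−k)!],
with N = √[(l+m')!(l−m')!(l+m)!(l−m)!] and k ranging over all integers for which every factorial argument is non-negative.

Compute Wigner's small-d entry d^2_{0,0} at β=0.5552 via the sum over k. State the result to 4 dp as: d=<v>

d^2_{0,0}(β=0.5552) via Wigner's sum:
With c≡cos(β/2)=0.961716 and s≡sin(β/2)=0.274048, N=[2·2·2·2]^{1/2}=4.000000
Admissible k: 0..2 (factorial args all ≥0)
  k=0: (−1)^0·4.0000/(4)·0.9617^4·0.2740^0 = +0.855435
  k=1: (−1)^1·4.0000/(1)·0.9617^2·0.2740^2 = -0.277848
  k=2: (−1)^2·4.0000/(4)·0.9617^0·0.2740^4 = +0.005640
d^2_{0,0}(0.5552) = +0.855435 -0.277848 +0.005640 = +0.583227

d=0.5832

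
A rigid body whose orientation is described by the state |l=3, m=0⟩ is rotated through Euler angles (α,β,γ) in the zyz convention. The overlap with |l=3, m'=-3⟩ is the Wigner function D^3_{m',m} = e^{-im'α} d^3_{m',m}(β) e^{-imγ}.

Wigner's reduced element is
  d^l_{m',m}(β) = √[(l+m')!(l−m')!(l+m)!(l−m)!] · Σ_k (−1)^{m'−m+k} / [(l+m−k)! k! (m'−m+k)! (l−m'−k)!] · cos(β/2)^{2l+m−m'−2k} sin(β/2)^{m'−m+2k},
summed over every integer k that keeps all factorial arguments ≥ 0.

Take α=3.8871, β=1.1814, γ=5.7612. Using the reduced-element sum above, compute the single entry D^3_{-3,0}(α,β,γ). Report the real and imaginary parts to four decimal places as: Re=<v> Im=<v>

Re=0.2734 Im=-0.3481

D^3_{-3,0}(3.8871,1.1814,5.7612) = e^{-i·-3·3.8871}·d^3_{-3,0}(1.1814)·e^{-i·0·5.7612}. Compute d first:
c=cos(1.1814/2)=0.830551, s=sin(1.1814/2)=0.556943; N=√[1·720·6·6]=160.996894
k∈{3} keeps every argument non-negative
  k=3: (−1)^0·160.9969/(36)·0.8306^3·0.5569^3 = +0.442634
d^3_{-3,0}(1.1814) = +0.442634
D = (+0.617630-0.786469i)·(+0.442634)·(+1.000000+0.000000i) = +0.273384-0.348118i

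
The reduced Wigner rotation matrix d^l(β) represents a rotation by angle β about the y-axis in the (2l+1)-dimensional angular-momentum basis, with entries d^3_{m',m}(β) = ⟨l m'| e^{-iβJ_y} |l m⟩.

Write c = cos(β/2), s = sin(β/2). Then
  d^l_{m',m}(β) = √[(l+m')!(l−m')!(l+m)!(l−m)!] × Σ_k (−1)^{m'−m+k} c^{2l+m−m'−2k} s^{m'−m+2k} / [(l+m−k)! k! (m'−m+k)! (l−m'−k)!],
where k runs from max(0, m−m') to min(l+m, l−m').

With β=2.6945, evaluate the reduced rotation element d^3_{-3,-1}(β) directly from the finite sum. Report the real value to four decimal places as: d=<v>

d^3_{-3,-1}(β=2.6945) via Wigner's sum:
c=cos(2.6945/2)=0.221689, s=sin(2.6945/2)=0.975117; N=√[1·720·2·24]=185.903201
k∈{2} keeps every argument non-negative
  k=2: (−1)^0·185.9032/(48)·0.2217^4·0.9751^2 = +0.008895
d^3_{-3,-1}(2.6945) = +0.008895

d=0.0089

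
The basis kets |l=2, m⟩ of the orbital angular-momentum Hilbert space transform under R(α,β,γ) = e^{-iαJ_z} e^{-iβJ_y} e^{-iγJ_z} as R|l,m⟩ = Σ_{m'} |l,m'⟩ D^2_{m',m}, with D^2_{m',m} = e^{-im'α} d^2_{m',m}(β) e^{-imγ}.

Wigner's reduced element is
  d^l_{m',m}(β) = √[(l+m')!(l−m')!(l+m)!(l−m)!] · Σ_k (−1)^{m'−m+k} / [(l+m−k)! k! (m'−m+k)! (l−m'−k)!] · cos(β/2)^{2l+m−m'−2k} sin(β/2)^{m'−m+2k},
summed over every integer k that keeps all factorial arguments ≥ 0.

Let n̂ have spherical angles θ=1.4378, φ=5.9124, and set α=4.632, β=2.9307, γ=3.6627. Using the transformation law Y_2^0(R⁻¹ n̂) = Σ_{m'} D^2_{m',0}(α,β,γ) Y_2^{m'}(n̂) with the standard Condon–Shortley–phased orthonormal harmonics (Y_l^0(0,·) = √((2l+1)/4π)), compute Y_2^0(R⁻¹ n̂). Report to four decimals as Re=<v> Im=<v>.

Need the full column D^2_{m',0} for m'=−2..2 at α=4.632, β=2.9307, γ=3.6627.
cos(β/2)=0.105251, sin(β/2)=0.994446
d^2_{-2,0}: single k=2 term ⇒ +0.026834;  D = -0.026488+0.004296i
d^2_{-1,0}: k∈[1..2] ⇒ +0.002840 -0.253539 = -0.250699;  D = +0.020132+0.249889i
d^2_{0,0}: k∈[0..2] ⇒ +0.000123 -0.043820 +0.977967 = +0.934270;  D = +0.934270+0.000000i
d^2_{1,0}: k∈[0..1] ⇒ -0.002840 +0.253539 = +0.250699;  D = -0.020132+0.249889i
d^2_{2,0}: single k=0 term ⇒ +0.026834;  D = -0.026488-0.004296i
Y_2^{m'}(θ=1.4378,φ=5.9124) and Σ D·Y over m':
  (-0.0265+0.0043i)·(+0.2798+0.2563i)  (+0.0201+0.2499i)·(+0.0946+0.0368i)  (+0.9343+0.0000i)·(-0.2988+0.0000i)  (-0.0201+0.2499i)·(-0.0946+0.0368i)  (-0.0265-0.0043i)·(+0.2798-0.2563i)
Y_2^0(R⁻¹ n̂) = -0.310721-0.000000i

Re=-0.3107 Im=0.0000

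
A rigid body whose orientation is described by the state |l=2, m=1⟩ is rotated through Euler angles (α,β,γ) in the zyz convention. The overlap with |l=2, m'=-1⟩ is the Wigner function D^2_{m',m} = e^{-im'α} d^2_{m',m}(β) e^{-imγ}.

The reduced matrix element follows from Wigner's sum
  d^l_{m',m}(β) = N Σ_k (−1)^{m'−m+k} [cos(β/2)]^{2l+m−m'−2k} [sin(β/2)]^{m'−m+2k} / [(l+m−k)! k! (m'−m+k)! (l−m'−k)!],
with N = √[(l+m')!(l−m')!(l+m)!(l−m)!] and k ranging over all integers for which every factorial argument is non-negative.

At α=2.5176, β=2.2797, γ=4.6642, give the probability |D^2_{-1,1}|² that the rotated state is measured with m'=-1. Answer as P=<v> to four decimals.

P=0.0622

Split into d^2_{-1,1}(β=2.2797) × two z-phases.
With c≡cos(β/2)=0.417731 and s≡sin(β/2)=0.908571, N=[1·6·6·1]^{1/2}=6.000000
k: max(0,(1)−(-1))=2 … min(2+(1),2−(-1))=3
  k=2: (−1)^0·6.0000/(2)·0.4177^2·0.9086^2 = +0.432147
  k=3: (−1)^1·6.0000/(6)·0.4177^0·0.9086^4 = -0.681452
d^2_{-1,1}(2.2797) = +0.432147 -0.681452 = -0.249305
|D^2_{-1,1}|² = |d^2_{-1,1}(β)|² = (-0.249305)² = 0.062153 (the z-rotation phases have unit modulus)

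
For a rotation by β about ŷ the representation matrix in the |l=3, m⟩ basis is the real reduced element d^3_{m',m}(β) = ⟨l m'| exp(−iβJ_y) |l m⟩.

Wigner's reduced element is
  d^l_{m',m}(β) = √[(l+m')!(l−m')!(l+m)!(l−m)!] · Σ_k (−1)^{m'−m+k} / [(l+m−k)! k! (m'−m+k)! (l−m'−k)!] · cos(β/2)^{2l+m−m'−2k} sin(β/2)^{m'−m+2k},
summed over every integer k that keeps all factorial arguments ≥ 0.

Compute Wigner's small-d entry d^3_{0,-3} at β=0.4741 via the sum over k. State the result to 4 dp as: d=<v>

d^3_{0,-3}(β=0.4741) via Wigner's sum:
Half-angle: c=0.972035, s=0.234836. N=√(6·6·1·720)=160.996894
The bounds max(0,m−m')=0 and min(l+m,l−m')=0 give 1 term
  k=0: (−1)^3·160.9969/(36)·0.9720^3·0.2348^3 = -0.053193
d^3_{0,-3}(0.4741) = -0.053193

d=-0.0532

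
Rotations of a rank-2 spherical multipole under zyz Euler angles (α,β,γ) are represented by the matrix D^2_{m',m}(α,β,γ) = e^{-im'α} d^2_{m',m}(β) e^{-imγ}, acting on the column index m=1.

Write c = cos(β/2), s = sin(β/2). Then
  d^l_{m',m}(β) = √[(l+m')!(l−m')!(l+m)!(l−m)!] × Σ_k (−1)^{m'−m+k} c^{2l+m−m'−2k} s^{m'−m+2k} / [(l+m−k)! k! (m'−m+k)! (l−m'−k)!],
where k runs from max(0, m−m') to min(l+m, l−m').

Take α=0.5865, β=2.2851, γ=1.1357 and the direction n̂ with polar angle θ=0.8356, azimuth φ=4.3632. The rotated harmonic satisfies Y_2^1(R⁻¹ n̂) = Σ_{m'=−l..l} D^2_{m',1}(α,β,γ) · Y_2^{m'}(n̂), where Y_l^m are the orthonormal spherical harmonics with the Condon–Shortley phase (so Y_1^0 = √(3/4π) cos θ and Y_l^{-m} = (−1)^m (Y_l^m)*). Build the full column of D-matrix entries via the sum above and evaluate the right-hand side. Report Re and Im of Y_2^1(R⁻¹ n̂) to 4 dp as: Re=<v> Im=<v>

Need the full column D^2_{m',1} for m'=−2..2 at α=0.5865, β=2.2851, γ=1.1357.
cos(β/2)=0.415276, sin(β/2)=0.909695
d^2_{-2,1}: single k=3 term ⇒ +0.625252;  D = +0.624817+0.023316i
d^2_{-1,1}: k∈[2..3] ⇒ +0.428141 -0.684832 = -0.256691;  D = -0.218942+0.133994i
d^2_{0,1}: k∈[1..2] ⇒ +0.159582 -0.765774 = -0.606192;  D = -0.255509+0.549713i
d^2_{1,1}: k∈[0..1] ⇒ +0.029740 -0.428141 = -0.398401;  D = +0.060089+0.393843i
d^2_{2,1}: single k=0 term ⇒ -0.130298;  D = +0.087656+0.096405i
Y_2^{m'}(θ=0.8356,φ=4.3632) and Σ D·Y over m':
  (+0.6248+0.0233i)·(-0.1627-0.1366i)  (-0.2189+0.1340i)·(-0.1315+0.3611i)  (-0.2555+0.5497i)·(+0.1103+0.0000i)  (+0.0601+0.3938i)·(+0.1315+0.3611i)  (+0.0877+0.0964i)·(-0.1627+0.1366i)
Y_2^1(R⁻¹ n̂) = -0.308046-0.055456i

Re=-0.3080 Im=-0.0555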